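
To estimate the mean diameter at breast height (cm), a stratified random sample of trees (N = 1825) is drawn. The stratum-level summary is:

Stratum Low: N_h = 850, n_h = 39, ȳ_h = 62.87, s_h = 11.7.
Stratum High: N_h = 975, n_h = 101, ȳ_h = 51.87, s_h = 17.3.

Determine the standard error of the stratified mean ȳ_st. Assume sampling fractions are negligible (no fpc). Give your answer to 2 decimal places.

SE(ȳ_st) ≈ 1.27

V̂(ȳ_st) = Σ W_h² s_h²/n_h, with W_h = N_h/N and N = 1825:
  stratum Low: (850/1825)²·11.7²/39 = 0.761411
  stratum High: (975/1825)²·17.3²/101 = 0.845774
V̂(ȳ_st) = 1.60719
SE(ȳ_st) = √1.60719 = 1.26775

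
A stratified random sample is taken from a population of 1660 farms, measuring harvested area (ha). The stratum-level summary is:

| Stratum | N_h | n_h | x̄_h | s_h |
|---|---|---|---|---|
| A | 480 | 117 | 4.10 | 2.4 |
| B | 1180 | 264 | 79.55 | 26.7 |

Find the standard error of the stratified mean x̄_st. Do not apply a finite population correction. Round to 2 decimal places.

SE(x̄_st) ≈ 1.17

V̂(x̄_st) = Σ W_h² s_h²/n_h, with W_h = N_h/N and N = 1660:
  stratum A: (480/1660)²·2.4²/117 = 0.00411626
  stratum B: (1180/1660)²·26.7²/264 = 1.36448
V̂(x̄_st) = 1.36859
SE(x̄_st) = √1.36859 = 1.16987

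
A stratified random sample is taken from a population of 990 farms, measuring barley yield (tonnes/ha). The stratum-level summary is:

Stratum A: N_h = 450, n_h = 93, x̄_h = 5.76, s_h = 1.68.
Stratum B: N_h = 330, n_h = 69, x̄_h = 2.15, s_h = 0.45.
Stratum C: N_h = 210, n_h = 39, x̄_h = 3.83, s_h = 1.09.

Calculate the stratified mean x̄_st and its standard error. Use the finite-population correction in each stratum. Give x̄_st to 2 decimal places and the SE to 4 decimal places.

x̄_st ≈ 4.15, SE ≈ 0.0797

x̄_st = Σ W_h x̄_h = (450·5.76 + 330·2.15 + 210·3.83)/990 = 4.14727
V̂(x̄_st) = Σ W_h² (1 − n_h/N_h) s_h²/n_h, with W_h = N_h/N and N = 990:
  stratum A: (450/990)²·(1 − 93/450)·1.68²/93 = 0.00497446
  stratum B: (330/990)²·(1 − 69/330)·0.45²/69 = 0.000257905
  stratum C: (210/990)²·(1 − 39/210)·1.09²/39 = 0.00111618
V̂(x̄_st) = 0.00634854
SE(x̄_st) = √0.00634854 = 0.0796777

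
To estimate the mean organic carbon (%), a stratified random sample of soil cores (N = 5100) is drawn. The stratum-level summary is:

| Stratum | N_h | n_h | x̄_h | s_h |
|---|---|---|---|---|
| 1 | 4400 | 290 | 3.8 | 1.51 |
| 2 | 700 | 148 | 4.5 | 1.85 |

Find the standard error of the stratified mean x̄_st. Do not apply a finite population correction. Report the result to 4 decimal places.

V̂(x̄_st) = Σ W_h² s_h²/n_h, with W_h = N_h/N and N = 5100:
  stratum 1: (4400/5100)²·1.51²/290 = 0.00585222
  stratum 2: (700/5100)²·1.85²/148 = 0.00043565
V̂(x̄_st) = 0.00628787
SE(x̄_st) = √0.00628787 = 0.0792961

SE(x̄_st) ≈ 0.0793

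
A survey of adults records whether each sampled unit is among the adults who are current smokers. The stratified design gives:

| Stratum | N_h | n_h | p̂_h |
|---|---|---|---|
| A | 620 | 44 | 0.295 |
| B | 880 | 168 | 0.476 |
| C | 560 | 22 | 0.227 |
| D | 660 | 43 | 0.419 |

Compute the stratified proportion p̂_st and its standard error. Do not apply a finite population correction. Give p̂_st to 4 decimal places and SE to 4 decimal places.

N = 2720; stratum weights W_h = N_h/N.
p̂_st = Σ W_h p̂_h = (620·0.295 + 880·0.476 + 560·0.227 + 660·0.419)/2720 = 0.36965
V̂(p̂_st) = Σ W_h² p̂_h(1−p̂_h)/(n_h−1):
  stratum A: (620/2720)²·0.295·0.705/43 = 0.000251298
  stratum B: (880/2720)²·0.476·0.524/167 = 0.000156333
  stratum C: (560/2720)²·0.227·0.773/21 = 0.00035418
  stratum D: (660/2720)²·0.419·0.581/42 = 0.000341264
V̂(p̂_st) = 0.00110307; SE = √V̂ = 0.0332126

p̂_st ≈ 0.3696, SE ≈ 0.0332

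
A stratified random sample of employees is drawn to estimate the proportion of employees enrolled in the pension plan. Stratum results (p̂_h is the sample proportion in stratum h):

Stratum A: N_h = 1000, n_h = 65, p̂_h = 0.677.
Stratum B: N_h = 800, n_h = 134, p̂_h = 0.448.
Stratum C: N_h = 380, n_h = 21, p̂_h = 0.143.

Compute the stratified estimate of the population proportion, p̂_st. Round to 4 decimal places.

N = 2180; stratum weights W_h = N_h/N.
p̂_st = Σ W_h p̂_h = (1000·0.677 + 800·0.448 + 380·0.143)/2180 = 0.49988

p̂_st ≈ 0.4999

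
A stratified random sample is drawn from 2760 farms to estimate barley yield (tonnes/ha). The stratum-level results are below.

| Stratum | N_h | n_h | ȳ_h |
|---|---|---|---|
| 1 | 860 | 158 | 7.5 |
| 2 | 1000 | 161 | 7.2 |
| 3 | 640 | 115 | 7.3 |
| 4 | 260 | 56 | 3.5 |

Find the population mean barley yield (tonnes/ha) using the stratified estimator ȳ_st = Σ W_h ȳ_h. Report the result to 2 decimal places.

N = Σ N_h = 2760. Stratum weights W_h = N_h/N.
ȳ_st = (860·7.5 + 1000·7.2 + 640·7.3 + 260·3.5) / 2760 = 6.9681

ȳ_st ≈ 6.97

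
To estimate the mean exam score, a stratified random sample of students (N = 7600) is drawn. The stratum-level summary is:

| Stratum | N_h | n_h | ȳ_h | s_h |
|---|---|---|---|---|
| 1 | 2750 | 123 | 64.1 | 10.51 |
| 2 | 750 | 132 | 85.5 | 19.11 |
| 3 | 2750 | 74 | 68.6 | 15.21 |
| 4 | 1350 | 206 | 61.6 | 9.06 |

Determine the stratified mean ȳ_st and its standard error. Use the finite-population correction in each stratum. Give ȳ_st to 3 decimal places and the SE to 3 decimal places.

ȳ_st = Σ W_h ȳ_h = (2750·64.1 + 750·85.5 + 2750·68.6 + 1350·61.6)/7600 = 67.39605
V̂(ȳ_st) = Σ W_h² (1 − n_h/N_h) s_h²/n_h, with W_h = N_h/N and N = 7600:
  stratum 1: (2750/7600)²·(1 − 123/2750)·10.51²/123 = 0.112322
  stratum 2: (750/7600)²·(1 − 132/750)·19.11²/132 = 0.0222009
  stratum 3: (2750/7600)²·(1 − 74/2750)·15.21²/74 = 0.398307
  stratum 4: (1350/7600)²·(1 − 206/1350)·9.06²/206 = 0.0106542
V̂(ȳ_st) = 0.543485
SE(ȳ_st) = √0.543485 = 0.737214

ȳ_st ≈ 67.396, SE ≈ 0.737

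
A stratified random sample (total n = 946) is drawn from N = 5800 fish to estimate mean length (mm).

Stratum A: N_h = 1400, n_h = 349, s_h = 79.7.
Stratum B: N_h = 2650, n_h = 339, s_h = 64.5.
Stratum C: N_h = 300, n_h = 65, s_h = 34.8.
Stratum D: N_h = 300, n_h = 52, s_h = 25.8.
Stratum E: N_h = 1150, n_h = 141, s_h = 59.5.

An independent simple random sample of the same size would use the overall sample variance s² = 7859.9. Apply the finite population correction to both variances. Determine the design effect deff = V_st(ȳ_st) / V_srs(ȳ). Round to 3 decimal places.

deff ≈ 0.570

V̂(ȳ_st) = Σ W_h² (1 − n_h/N_h) s_h²/n_h, with W_h = N_h/N and N = 5800:
  stratum A: (1400/5800)²·(1 − 349/1400)·79.7²/349 = 0.796097
  stratum B: (2650/5800)²·(1 − 339/2650)·64.5²/339 = 2.23414
  stratum C: (300/5800)²·(1 − 65/300)·34.8²/65 = 0.0390462
  stratum D: (300/5800)²·(1 − 52/300)·25.8²/52 = 0.0283109
  stratum E: (1150/5800)²·(1 − 141/1150)·59.5²/141 = 0.86606
V_st = 3.96365
V_srs = (1 − 946/5800)·7859.9/946 = 6.95341
deff = V_st / V_srs = 3.96365/6.95341 = 0.5700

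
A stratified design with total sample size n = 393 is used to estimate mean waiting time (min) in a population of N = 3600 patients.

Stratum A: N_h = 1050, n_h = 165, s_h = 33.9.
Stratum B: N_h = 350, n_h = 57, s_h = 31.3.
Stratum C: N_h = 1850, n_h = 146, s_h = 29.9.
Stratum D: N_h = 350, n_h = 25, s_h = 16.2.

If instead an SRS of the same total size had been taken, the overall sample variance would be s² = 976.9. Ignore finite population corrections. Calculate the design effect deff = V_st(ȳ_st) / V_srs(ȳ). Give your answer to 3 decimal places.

deff ≈ 0.994

V̂(ȳ_st) = Σ W_h² s_h²/n_h, with W_h = N_h/N and N = 3600:
  stratum A: (1050/3600)²·33.9²/165 = 0.592501
  stratum B: (350/3600)²·31.3²/57 = 0.162459
  stratum C: (1850/3600)²·29.9²/146 = 1.61707
  stratum D: (350/3600)²·16.2²/25 = 0.099225
V_st = 2.47125
V_srs = s²/n = 976.9/393 = 2.48575
deff = V_st / V_srs = 2.47125/2.48575 = 0.9942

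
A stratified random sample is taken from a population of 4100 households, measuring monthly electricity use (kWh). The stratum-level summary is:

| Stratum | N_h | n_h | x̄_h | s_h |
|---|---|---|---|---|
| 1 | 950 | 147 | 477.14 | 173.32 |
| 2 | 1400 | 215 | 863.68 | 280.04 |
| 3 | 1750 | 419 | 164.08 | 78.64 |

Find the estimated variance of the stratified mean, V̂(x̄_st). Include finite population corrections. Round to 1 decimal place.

V̂(x̄_st) = Σ W_h² (1 − n_h/N_h) s_h²/n_h, with W_h = N_h/N and N = 4100:
  stratum 1: (950/4100)²·(1 − 147/950)·173.32²/147 = 9.27367
  stratum 2: (1400/4100)²·(1 − 215/1400)·280.04²/215 = 35.9982
  stratum 3: (1750/4100)²·(1 − 419/1750)·78.64²/419 = 2.04513
V̂(x̄_st) = 47.317

V̂(x̄_st) ≈ 47.3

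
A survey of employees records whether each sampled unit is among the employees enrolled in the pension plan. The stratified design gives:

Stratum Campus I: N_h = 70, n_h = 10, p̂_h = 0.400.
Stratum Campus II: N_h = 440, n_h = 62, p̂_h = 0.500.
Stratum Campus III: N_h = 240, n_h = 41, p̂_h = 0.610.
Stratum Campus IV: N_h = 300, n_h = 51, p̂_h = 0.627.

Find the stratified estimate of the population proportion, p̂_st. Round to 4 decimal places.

N = 1050; stratum weights W_h = N_h/N.
p̂_st = Σ W_h p̂_h = (70·0.400 + 440·0.500 + 240·0.610 + 300·0.627)/1050 = 0.55476

p̂_st ≈ 0.5548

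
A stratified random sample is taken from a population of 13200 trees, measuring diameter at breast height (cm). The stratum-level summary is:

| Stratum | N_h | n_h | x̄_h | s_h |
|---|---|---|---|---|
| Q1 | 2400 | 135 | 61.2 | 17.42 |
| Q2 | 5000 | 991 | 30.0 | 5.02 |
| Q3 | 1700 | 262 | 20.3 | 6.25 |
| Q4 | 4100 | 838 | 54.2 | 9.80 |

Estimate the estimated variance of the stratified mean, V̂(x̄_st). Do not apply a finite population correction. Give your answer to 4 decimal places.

V̂(x̄_st) = Σ W_h² s_h²/n_h, with W_h = N_h/N and N = 13200:
  stratum Q1: (2400/13200)²·17.42²/135 = 0.0743083
  stratum Q2: (5000/13200)²·5.02²/991 = 0.0036486
  stratum Q3: (1700/13200)²·6.25²/262 = 0.00247291
  stratum Q4: (4100/13200)²·9.80²/838 = 0.0110568
V̂(x̄_st) = 0.0914865

V̂(x̄_st) ≈ 0.0915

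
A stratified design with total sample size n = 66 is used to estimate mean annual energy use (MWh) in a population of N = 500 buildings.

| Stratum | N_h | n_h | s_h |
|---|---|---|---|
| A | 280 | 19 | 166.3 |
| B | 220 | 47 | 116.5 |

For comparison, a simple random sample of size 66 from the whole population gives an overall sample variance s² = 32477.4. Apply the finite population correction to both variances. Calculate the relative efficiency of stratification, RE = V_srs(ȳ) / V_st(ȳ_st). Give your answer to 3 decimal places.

V̂(ȳ_st) = Σ W_h² (1 − n_h/N_h) s_h²/n_h, with W_h = N_h/N and N = 500:
  stratum A: (280/500)²·(1 − 19/280)·166.3²/19 = 425.49
  stratum B: (220/500)²·(1 − 47/220)·116.5²/47 = 43.9625
V_st = 469.453
V_srs = (1 − 66/500)·32477.4/66 = 427.127
Relative efficiency = V_srs / V_st = 427.127/469.453 = 0.9098

RE ≈ 0.910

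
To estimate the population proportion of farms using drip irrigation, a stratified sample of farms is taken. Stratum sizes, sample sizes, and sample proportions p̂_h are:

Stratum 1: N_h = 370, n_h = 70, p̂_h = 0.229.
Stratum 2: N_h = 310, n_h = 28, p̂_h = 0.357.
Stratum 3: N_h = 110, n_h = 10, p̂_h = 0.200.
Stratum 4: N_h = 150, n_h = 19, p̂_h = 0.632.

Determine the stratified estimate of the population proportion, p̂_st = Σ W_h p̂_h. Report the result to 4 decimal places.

p̂_st ≈ 0.3321

N = 940; stratum weights W_h = N_h/N.
p̂_st = Σ W_h p̂_h = (370·0.229 + 310·0.357 + 110·0.200 + 150·0.632)/940 = 0.33213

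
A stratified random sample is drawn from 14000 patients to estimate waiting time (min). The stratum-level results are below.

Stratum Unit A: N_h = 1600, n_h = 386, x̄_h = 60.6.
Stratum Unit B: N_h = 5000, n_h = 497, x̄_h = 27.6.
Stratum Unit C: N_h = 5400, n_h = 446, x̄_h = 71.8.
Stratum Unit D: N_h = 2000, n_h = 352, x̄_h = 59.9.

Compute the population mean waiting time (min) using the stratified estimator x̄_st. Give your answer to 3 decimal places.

N = Σ N_h = 14000. Stratum weights W_h = N_h/N.
x̄_st = (1600·60.6 + 5000·27.6 + 5400·71.8 + 2000·59.9) / 14000 = 53.03429

x̄_st ≈ 53.034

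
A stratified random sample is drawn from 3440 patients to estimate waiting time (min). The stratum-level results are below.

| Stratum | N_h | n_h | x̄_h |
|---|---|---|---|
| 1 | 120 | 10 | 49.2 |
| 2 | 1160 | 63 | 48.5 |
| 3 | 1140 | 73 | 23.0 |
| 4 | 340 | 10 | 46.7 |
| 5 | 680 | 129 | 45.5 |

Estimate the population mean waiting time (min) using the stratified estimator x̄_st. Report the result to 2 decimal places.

N = Σ N_h = 3440. Stratum weights W_h = N_h/N.
x̄_st = (120·49.2 + 1160·48.5 + 1140·23.0 + 340·46.7 + 680·45.5) / 3440 = 39.3029

x̄_st ≈ 39.30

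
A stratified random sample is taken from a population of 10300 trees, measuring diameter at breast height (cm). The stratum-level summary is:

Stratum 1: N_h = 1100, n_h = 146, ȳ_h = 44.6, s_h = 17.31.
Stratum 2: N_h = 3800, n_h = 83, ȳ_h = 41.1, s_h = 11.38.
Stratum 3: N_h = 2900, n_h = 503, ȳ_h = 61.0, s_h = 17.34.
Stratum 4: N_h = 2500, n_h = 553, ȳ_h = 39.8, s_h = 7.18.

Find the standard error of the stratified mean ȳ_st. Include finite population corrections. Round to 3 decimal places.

V̂(ȳ_st) = Σ W_h² (1 − n_h/N_h) s_h²/n_h, with W_h = N_h/N and N = 10300:
  stratum 1: (1100/10300)²·(1 − 146/1100)·17.31²/146 = 0.0203006
  stratum 2: (3800/10300)²·(1 − 83/3800)·11.38²/83 = 0.207734
  stratum 3: (2900/10300)²·(1 − 503/2900)·17.34²/503 = 0.0391671
  stratum 4: (2500/10300)²·(1 − 553/2500)·7.18²/553 = 0.00427716
V̂(ȳ_st) = 0.271479
SE(ȳ_st) = √0.271479 = 0.521037

SE(ȳ_st) ≈ 0.521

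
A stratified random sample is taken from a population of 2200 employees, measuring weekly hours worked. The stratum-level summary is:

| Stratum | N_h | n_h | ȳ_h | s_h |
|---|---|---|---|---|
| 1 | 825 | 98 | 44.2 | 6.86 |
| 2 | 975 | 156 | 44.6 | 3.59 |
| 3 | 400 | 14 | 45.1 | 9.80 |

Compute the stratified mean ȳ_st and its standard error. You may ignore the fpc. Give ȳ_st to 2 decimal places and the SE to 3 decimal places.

ȳ_st = Σ W_h ȳ_h = (825·44.2 + 975·44.6 + 400·45.1)/2200 = 44.54091
V̂(ȳ_st) = Σ W_h² s_h²/n_h, with W_h = N_h/N and N = 2200:
  stratum 1: (825/2200)²·6.86²/98 = 0.0675281
  stratum 2: (975/2200)²·3.59²/156 = 0.0162266
  stratum 3: (400/2200)²·9.80²/14 = 0.226777
V̂(ȳ_st) = 0.310532
SE(ȳ_st) = √0.310532 = 0.557254

ȳ_st ≈ 44.54, SE ≈ 0.557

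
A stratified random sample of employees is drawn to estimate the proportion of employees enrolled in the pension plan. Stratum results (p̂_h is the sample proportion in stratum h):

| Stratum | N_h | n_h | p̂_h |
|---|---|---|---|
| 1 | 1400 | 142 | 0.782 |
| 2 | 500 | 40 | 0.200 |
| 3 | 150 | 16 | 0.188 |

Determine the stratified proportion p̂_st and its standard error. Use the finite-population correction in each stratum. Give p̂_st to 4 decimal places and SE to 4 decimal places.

p̂_st ≈ 0.5966, SE ≈ 0.0279

N = 2050; stratum weights W_h = N_h/N.
p̂_st = Σ W_h p̂_h = (1400·0.782 + 500·0.200 + 150·0.188)/2050 = 0.59659
V̂(p̂_st) = Σ W_h² (1 − n_h/N_h) p̂_h(1−p̂_h)/(n_h−1):
  stratum 1: (1400/2050)²·(1 − 142/1400)·0.782·0.218/141 = 0.000506693
  stratum 2: (500/2050)²·(1 − 40/500)·0.200·0.800/39 = 0.000224531
  stratum 3: (150/2050)²·(1 − 16/150)·0.188·0.812/15 = 4.86756e-05
V̂(p̂_st) = 0.000779899; SE = √V̂ = 0.0279267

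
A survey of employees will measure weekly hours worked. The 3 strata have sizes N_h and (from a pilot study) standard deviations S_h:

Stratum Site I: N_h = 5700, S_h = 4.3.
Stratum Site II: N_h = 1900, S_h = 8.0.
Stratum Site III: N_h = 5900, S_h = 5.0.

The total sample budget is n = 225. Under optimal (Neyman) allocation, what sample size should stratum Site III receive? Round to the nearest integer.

Neyman allocation: n_h = n · N_h S_h / Σ N_i S_i, with n = 225.
  stratum Site I: N_h·S_h = 5700·4.3 = 24510.00
  stratum Site II: N_h·S_h = 1900·8.0 = 15200.00
  stratum Site III: N_h·S_h = 5900·5.0 = 29500.00
Σ N_h S_h = 69210.00
n for stratum Site III = 225·29500.00/69210.00 = 95.904 → 96

96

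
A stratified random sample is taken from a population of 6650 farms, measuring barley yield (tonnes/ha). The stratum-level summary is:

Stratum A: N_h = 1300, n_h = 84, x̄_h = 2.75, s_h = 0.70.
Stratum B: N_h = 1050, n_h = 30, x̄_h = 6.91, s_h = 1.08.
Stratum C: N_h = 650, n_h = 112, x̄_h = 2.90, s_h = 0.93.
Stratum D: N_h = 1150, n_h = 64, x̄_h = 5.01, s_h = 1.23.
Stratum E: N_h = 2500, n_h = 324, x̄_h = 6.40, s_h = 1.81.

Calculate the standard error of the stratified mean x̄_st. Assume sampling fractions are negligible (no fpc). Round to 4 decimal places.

SE(x̄_st) ≈ 0.0583

V̂(x̄_st) = Σ W_h² s_h²/n_h, with W_h = N_h/N and N = 6650:
  stratum A: (1300/6650)²·0.70²/84 = 0.000222926
  stratum B: (1050/6650)²·1.08²/30 = 0.000969307
  stratum C: (650/6650)²·0.93²/112 = 7.37788e-05
  stratum D: (1150/6650)²·1.23²/64 = 0.00070694
  stratum E: (2500/6650)²·1.81²/324 = 0.00142905
V̂(x̄_st) = 0.00340201
SE(x̄_st) = √0.00340201 = 0.0583267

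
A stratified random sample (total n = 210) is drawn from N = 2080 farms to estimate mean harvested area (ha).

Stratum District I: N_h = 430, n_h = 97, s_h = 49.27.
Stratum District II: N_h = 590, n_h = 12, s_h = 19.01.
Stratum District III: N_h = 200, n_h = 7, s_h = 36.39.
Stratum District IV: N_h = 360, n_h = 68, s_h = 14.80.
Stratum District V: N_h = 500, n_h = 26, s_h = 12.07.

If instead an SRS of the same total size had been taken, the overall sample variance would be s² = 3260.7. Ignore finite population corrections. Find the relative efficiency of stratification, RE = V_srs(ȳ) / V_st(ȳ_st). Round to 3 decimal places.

V̂(ȳ_st) = Σ W_h² s_h²/n_h, with W_h = N_h/N and N = 2080:
  stratum District I: (430/2080)²·49.27²/97 = 1.06956
  stratum District II: (590/2080)²·19.01²/12 = 2.42304
  stratum District III: (200/2080)²·36.39²/7 = 1.74904
  stratum District IV: (360/2080)²·14.80²/68 = 0.0964923
  stratum District V: (500/2080)²·12.07²/26 = 0.323783
V_st = 5.66191
V_srs = s²/n = 3260.7/210 = 15.5271
Relative efficiency = V_srs / V_st = 15.5271/5.66191 = 2.7424

RE ≈ 2.742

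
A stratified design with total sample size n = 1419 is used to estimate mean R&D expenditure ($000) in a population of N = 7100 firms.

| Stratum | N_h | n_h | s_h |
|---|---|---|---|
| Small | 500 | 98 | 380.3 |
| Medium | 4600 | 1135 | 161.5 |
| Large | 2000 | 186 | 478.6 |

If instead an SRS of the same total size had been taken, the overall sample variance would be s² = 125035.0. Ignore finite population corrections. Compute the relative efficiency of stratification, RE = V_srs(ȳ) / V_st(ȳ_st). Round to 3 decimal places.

V̂(ȳ_st) = Σ W_h² s_h²/n_h, with W_h = N_h/N and N = 7100:
  stratum Small: (500/7100)²·380.3²/98 = 7.31897
  stratum Medium: (4600/7100)²·161.5²/1135 = 9.64602
  stratum Large: (2000/7100)²·478.6²/186 = 97.7183
V_st = 114.683
V_srs = s²/n = 125035.0/1419 = 88.1149
Relative efficiency = V_srs / V_st = 88.1149/114.683 = 0.7683

RE ≈ 0.768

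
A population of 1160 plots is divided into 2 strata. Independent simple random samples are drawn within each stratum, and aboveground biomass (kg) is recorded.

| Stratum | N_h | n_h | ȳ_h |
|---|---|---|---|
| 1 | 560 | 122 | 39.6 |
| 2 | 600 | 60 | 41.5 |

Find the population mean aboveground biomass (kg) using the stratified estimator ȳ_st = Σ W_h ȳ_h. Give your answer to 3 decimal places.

N = Σ N_h = 1160. Stratum weights W_h = N_h/N.
ȳ_st = (560·39.6 + 600·41.5) / 1160 = 40.58276

ȳ_st ≈ 40.583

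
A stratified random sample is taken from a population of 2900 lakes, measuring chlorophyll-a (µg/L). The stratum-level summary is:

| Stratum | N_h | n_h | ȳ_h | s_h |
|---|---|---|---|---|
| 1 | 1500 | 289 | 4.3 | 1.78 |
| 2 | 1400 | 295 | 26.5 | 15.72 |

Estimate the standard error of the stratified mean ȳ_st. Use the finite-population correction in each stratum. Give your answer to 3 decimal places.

V̂(ȳ_st) = Σ W_h² (1 − n_h/N_h) s_h²/n_h, with W_h = N_h/N and N = 2900:
  stratum 1: (1500/2900)²·(1 − 289/1500)·1.78²/289 = 0.002368
  stratum 2: (1400/2900)²·(1 − 295/1400)·15.72²/295 = 0.154091
V̂(ȳ_st) = 0.156459
SE(ȳ_st) = √0.156459 = 0.395549

SE(ȳ_st) ≈ 0.396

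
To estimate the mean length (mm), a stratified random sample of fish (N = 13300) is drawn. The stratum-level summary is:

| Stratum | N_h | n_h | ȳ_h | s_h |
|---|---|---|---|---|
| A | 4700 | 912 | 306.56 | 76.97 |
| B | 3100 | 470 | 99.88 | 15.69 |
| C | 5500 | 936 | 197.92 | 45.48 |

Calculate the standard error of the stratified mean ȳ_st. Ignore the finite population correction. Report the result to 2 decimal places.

SE(ȳ_st) ≈ 1.10

V̂(ȳ_st) = Σ W_h² s_h²/n_h, with W_h = N_h/N and N = 13300:
  stratum A: (4700/13300)²·76.97²/912 = 0.811224
  stratum B: (3100/13300)²·15.69²/470 = 0.0284556
  stratum C: (5500/13300)²·45.48²/936 = 0.377909
V̂(ȳ_st) = 1.21759
SE(ȳ_st) = √1.21759 = 1.10344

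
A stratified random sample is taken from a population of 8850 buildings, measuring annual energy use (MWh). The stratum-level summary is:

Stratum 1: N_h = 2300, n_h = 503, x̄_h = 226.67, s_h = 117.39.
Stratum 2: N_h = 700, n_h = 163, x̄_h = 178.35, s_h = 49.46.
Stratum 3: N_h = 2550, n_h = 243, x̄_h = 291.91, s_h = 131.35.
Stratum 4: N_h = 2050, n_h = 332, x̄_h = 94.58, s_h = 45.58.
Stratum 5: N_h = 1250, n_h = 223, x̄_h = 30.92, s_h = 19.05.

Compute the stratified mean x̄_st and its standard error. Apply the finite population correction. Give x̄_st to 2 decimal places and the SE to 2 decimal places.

x̄_st ≈ 183.40, SE ≈ 2.68

x̄_st = Σ W_h x̄_h = (2300·226.67 + 700·178.35 + 2550·291.91 + 2050·94.58 + 1250·30.92)/8850 = 183.40062
V̂(x̄_st) = Σ W_h² (1 − n_h/N_h) s_h²/n_h, with W_h = N_h/N and N = 8850:
  stratum 1: (2300/8850)²·(1 − 503/2300)·117.39²/503 = 1.44572
  stratum 2: (700/8850)²·(1 − 163/700)·49.46²/163 = 0.0720288
  stratum 3: (2550/8850)²·(1 − 243/2550)·131.35²/243 = 5.3328
  stratum 4: (2050/8850)²·(1 − 332/2050)·45.58²/332 = 0.281385
  stratum 5: (1250/8850)²·(1 − 223/1250)·19.05²/223 = 0.0266734
V̂(x̄_st) = 7.1586
SE(x̄_st) = √7.1586 = 2.67556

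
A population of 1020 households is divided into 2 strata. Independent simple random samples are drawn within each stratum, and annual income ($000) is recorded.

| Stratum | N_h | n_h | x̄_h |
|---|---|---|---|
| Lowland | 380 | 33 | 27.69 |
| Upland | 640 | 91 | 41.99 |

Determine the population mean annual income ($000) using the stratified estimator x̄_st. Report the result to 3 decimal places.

N = Σ N_h = 1020. Stratum weights W_h = N_h/N.
x̄_st = (380·27.69 + 640·41.99) / 1020 = 36.66255

x̄_st ≈ 36.663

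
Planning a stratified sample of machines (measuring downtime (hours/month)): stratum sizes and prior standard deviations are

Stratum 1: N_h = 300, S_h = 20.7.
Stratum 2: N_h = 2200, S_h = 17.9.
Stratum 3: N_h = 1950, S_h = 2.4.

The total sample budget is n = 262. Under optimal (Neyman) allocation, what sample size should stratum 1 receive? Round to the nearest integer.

Neyman allocation: n_h = n · N_h S_h / Σ N_i S_i, with n = 262.
  stratum 1: N_h·S_h = 300·20.7 = 6210.00
  stratum 2: N_h·S_h = 2200·17.9 = 39380.00
  stratum 3: N_h·S_h = 1950·2.4 = 4680.00
Σ N_h S_h = 50270.00
n for stratum 1 = 262·6210.00/50270.00 = 32.366 → 32

32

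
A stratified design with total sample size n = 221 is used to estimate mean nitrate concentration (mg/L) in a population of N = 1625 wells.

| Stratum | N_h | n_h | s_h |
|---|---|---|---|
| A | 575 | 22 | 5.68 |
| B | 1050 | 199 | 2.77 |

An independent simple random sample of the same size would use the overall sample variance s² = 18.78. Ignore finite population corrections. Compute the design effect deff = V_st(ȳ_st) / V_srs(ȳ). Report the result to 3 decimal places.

V̂(ȳ_st) = Σ W_h² s_h²/n_h, with W_h = N_h/N and N = 1625:
  stratum A: (575/1625)²·5.68²/22 = 0.183613
  stratum B: (1050/1625)²·2.77²/199 = 0.0160982
V_st = 0.199711
V_srs = s²/n = 18.78/221 = 0.0849774
deff = V_st / V_srs = 0.199711/0.0849774 = 2.3502

deff ≈ 2.350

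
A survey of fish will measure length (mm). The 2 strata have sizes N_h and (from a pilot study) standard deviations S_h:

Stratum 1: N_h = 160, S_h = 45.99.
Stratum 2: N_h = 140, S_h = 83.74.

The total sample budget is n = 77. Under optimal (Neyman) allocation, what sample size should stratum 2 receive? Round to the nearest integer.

47

Neyman allocation: n_h = n · N_h S_h / Σ N_i S_i, with n = 77.
  stratum 1: N_h·S_h = 160·45.99 = 7358.40
  stratum 2: N_h·S_h = 140·83.74 = 11723.60
Σ N_h S_h = 19082.00
n for stratum 2 = 77·11723.60/19082.00 = 47.307 → 47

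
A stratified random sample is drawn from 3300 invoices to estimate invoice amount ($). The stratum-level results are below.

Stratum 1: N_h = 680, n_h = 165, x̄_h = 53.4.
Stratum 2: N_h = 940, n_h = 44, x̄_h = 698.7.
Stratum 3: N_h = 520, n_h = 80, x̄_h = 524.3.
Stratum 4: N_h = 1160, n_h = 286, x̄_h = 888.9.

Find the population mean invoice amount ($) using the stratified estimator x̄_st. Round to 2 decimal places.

x̄_st ≈ 605.11

N = Σ N_h = 3300. Stratum weights W_h = N_h/N.
x̄_st = (680·53.4 + 940·698.7 + 520·524.3 + 1160·888.9) / 3300 = 605.1061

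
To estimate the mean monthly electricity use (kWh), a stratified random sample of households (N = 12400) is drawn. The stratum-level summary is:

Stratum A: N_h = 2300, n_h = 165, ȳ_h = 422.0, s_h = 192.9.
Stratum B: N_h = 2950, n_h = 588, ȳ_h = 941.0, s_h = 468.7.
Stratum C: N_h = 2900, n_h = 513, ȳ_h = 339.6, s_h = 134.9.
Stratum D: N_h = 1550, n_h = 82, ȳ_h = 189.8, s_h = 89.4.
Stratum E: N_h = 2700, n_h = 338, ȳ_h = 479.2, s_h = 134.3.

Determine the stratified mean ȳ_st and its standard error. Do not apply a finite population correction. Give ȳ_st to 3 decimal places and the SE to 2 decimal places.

ȳ_st = Σ W_h ȳ_h = (2300·422.0 + 2950·941.0 + 2900·339.6 + 1550·189.8 + 2700·479.2)/12400 = 509.63065
V̂(ȳ_st) = Σ W_h² s_h²/n_h, with W_h = N_h/N and N = 12400:
  stratum A: (2300/12400)²·192.9²/165 = 7.75877
  stratum B: (2950/12400)²·468.7²/588 = 21.1453
  stratum C: (2900/12400)²·134.9²/513 = 1.94026
  stratum D: (1550/12400)²·89.4²/82 = 1.52293
  stratum E: (2700/12400)²·134.3²/338 = 2.52999
V̂(ȳ_st) = 34.8972
SE(ȳ_st) = √34.8972 = 5.90739

ȳ_st ≈ 509.631, SE ≈ 5.91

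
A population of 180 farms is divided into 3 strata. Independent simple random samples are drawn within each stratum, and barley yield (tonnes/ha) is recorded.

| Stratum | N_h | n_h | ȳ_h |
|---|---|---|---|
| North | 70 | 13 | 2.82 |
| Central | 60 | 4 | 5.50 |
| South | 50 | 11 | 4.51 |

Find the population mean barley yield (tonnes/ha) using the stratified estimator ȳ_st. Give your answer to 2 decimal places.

N = Σ N_h = 180. Stratum weights W_h = N_h/N.
ȳ_st = (70·2.82 + 60·5.50 + 50·4.51) / 180 = 4.1828

ȳ_st ≈ 4.18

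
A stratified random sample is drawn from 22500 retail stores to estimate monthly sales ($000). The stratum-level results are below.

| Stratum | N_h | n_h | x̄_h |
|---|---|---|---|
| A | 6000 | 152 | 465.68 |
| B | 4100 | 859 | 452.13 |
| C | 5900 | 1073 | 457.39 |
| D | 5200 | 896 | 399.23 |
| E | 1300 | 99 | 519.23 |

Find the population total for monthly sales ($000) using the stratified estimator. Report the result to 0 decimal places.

τ̂_st = Σ N_h x̄_h = 6000·465.68 + 4100·452.13 + 5900·457.39 + 5200·399.23 + 1300·519.23 = 10097409

τ̂_st ≈ 10097409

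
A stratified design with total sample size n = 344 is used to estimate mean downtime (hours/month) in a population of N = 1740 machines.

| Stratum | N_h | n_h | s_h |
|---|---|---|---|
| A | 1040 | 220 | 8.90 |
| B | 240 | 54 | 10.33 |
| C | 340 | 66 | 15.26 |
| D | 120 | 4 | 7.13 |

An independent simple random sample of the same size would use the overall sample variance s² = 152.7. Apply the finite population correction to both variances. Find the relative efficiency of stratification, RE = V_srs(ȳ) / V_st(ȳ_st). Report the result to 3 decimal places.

RE ≈ 1.197

V̂(ȳ_st) = Σ W_h² (1 − n_h/N_h) s_h²/n_h, with W_h = N_h/N and N = 1740:
  stratum A: (1040/1740)²·(1 − 220/1040)·8.90²/220 = 0.101416
  stratum B: (240/1740)²·(1 − 54/240)·10.33²/54 = 0.0291362
  stratum C: (340/1740)²·(1 − 66/340)·15.26²/66 = 0.108567
  stratum D: (120/1740)²·(1 − 4/120)·7.13²/4 = 0.0584332
V_st = 0.297552
V_srs = (1 − 344/1740)·152.7/344 = 0.356137
Relative efficiency = V_srs / V_st = 0.356137/0.297552 = 1.1969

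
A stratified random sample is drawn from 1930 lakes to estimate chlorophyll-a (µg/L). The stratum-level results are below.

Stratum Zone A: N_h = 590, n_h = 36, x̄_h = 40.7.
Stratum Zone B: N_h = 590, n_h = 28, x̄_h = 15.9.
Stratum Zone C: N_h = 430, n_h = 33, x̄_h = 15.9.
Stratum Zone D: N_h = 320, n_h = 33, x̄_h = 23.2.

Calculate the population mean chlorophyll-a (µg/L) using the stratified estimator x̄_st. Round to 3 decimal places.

N = Σ N_h = 1930. Stratum weights W_h = N_h/N.
x̄_st = (590·40.7 + 590·15.9 + 430·15.9 + 320·23.2) / 1930 = 24.69171

x̄_st ≈ 24.692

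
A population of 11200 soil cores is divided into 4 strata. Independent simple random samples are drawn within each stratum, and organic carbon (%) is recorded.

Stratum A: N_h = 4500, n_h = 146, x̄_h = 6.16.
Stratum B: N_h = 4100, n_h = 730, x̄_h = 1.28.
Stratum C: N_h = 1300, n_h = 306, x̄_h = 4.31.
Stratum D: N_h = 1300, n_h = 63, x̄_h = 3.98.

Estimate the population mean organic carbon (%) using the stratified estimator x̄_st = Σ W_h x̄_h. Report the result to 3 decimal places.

x̄_st ≈ 3.906

N = Σ N_h = 11200. Stratum weights W_h = N_h/N.
x̄_st = (4500·6.16 + 4100·1.28 + 1300·4.31 + 1300·3.98) / 11200 = 3.90580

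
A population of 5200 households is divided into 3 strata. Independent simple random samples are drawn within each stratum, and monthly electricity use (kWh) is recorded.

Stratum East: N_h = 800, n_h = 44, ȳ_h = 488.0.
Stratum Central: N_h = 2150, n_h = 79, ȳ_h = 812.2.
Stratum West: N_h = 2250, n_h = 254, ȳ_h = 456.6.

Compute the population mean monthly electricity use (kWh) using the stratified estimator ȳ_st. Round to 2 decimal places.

N = Σ N_h = 5200. Stratum weights W_h = N_h/N.
ȳ_st = (800·488.0 + 2150·812.2 + 2250·456.6) / 5200 = 608.4577

ȳ_st ≈ 608.46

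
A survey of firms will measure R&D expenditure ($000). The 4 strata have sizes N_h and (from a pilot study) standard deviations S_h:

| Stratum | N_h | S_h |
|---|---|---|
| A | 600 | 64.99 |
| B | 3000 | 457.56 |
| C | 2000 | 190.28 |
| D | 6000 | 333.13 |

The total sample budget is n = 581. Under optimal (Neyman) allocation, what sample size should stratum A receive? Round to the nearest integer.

Neyman allocation: n_h = n · N_h S_h / Σ N_i S_i, with n = 581.
  stratum A: N_h·S_h = 600·64.99 = 38994.00
  stratum B: N_h·S_h = 3000·457.56 = 1372680.00
  stratum C: N_h·S_h = 2000·190.28 = 380560.00
  stratum D: N_h·S_h = 6000·333.13 = 1998780.00
Σ N_h S_h = 3791014.00
n for stratum A = 581·38994.00/3791014.00 = 5.976 → 6

6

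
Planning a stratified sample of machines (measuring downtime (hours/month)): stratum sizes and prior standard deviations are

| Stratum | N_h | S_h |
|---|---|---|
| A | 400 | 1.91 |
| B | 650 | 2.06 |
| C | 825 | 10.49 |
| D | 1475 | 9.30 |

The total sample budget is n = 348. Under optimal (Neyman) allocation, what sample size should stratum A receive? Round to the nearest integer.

Neyman allocation: n_h = n · N_h S_h / Σ N_i S_i, with n = 348.
  stratum A: N_h·S_h = 400·1.91 = 764.00
  stratum B: N_h·S_h = 650·2.06 = 1339.00
  stratum C: N_h·S_h = 825·10.49 = 8654.25
  stratum D: N_h·S_h = 1475·9.30 = 13717.50
Σ N_h S_h = 24474.75
n for stratum A = 348·764.00/24474.75 = 10.863 → 11

11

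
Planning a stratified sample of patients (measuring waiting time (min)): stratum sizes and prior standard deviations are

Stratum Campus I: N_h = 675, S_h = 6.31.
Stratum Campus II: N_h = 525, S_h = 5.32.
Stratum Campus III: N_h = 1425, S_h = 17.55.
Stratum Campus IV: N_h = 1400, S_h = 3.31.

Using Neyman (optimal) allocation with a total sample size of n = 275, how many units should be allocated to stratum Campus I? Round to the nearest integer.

Neyman allocation: n_h = n · N_h S_h / Σ N_i S_i, with n = 275.
  stratum Campus I: N_h·S_h = 675·6.31 = 4259.25
  stratum Campus II: N_h·S_h = 525·5.32 = 2793.00
  stratum Campus III: N_h·S_h = 1425·17.55 = 25008.75
  stratum Campus IV: N_h·S_h = 1400·3.31 = 4634.00
Σ N_h S_h = 36695.00
n for stratum Campus I = 275·4259.25/36695.00 = 31.920 → 32

32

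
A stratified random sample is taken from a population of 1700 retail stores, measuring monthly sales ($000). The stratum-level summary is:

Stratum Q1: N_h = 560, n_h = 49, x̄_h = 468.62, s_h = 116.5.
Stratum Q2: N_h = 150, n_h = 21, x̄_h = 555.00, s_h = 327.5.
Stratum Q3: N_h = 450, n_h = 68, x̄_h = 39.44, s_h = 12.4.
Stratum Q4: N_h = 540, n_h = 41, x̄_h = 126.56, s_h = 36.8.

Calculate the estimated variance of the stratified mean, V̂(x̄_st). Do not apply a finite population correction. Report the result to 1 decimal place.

V̂(x̄_st) ≈ 73.3

V̂(x̄_st) = Σ W_h² s_h²/n_h, with W_h = N_h/N and N = 1700:
  stratum Q1: (560/1700)²·116.5²/49 = 30.0562
  stratum Q2: (150/1700)²·327.5²/21 = 39.7638
  stratum Q3: (450/1700)²·12.4²/68 = 0.158439
  stratum Q4: (540/1700)²·36.8²/41 = 3.33274
V̂(x̄_st) = 73.3112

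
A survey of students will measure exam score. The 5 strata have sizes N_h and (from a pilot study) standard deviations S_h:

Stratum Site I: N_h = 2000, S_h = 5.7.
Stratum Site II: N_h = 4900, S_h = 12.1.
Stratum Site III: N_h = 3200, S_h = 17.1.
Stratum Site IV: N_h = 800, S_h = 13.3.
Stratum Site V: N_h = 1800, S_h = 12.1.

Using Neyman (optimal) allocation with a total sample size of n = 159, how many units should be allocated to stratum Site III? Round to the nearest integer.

55

Neyman allocation: n_h = n · N_h S_h / Σ N_i S_i, with n = 159.
  stratum Site I: N_h·S_h = 2000·5.7 = 11400.00
  stratum Site II: N_h·S_h = 4900·12.1 = 59290.00
  stratum Site III: N_h·S_h = 3200·17.1 = 54720.00
  stratum Site IV: N_h·S_h = 800·13.3 = 10640.00
  stratum Site V: N_h·S_h = 1800·12.1 = 21780.00
Σ N_h S_h = 157830.00
n for stratum Site III = 159·54720.00/157830.00 = 55.126 → 55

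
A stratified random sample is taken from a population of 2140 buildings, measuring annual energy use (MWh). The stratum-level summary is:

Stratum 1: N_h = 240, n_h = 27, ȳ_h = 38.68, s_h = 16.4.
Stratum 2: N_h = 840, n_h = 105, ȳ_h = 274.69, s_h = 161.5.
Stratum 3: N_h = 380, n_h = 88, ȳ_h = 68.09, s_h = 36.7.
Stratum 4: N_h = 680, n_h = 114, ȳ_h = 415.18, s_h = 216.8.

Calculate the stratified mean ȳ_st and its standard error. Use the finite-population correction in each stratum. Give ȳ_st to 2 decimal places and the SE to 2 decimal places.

ȳ_st ≈ 256.18, SE ≈ 8.28

ȳ_st = Σ W_h ȳ_h = (240·38.68 + 840·274.69 + 380·68.09 + 680·415.18)/2140 = 256.17729
V̂(ȳ_st) = Σ W_h² (1 − n_h/N_h) s_h²/n_h, with W_h = N_h/N and N = 2140:
  stratum 1: (240/2140)²·(1 − 27/240)·16.4²/27 = 0.111196
  stratum 2: (840/2140)²·(1 − 105/840)·161.5²/105 = 33.4884
  stratum 3: (380/2140)²·(1 − 88/380)·36.7²/88 = 0.370842
  stratum 4: (680/2140)²·(1 − 114/680)·216.8²/114 = 34.6507
V̂(ȳ_st) = 68.6211
SE(ȳ_st) = √68.6211 = 8.28379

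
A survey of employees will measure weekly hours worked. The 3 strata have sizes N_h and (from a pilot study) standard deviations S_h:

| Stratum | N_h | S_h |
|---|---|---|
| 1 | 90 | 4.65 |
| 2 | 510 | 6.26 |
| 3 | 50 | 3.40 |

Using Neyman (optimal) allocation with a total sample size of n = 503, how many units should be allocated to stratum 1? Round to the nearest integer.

Neyman allocation: n_h = n · N_h S_h / Σ N_i S_i, with n = 503.
  stratum 1: N_h·S_h = 90·4.65 = 418.50
  stratum 2: N_h·S_h = 510·6.26 = 3192.60
  stratum 3: N_h·S_h = 50·3.40 = 170.00
Σ N_h S_h = 3781.10
n for stratum 1 = 503·418.50/3781.10 = 55.673 → 56

56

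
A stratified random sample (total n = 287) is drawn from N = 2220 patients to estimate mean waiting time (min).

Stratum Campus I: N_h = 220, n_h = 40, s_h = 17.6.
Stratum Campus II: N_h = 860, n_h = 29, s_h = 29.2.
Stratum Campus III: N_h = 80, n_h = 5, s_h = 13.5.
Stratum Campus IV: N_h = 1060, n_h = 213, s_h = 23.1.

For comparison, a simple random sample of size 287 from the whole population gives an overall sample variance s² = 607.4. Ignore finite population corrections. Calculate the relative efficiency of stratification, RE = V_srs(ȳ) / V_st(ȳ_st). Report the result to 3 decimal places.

V̂(ȳ_st) = Σ W_h² s_h²/n_h, with W_h = N_h/N and N = 2220:
  stratum Campus I: (220/2220)²·17.6²/40 = 0.076051
  stratum Campus II: (860/2220)²·29.2²/29 = 4.41224
  stratum Campus III: (80/2220)²·13.5²/5 = 0.0473338
  stratum Campus IV: (1060/2220)²·23.1²/213 = 0.57115
V_st = 5.10677
V_srs = s²/n = 607.4/287 = 2.11638
Relative efficiency = V_srs / V_st = 2.11638/5.10677 = 0.4144

RE ≈ 0.414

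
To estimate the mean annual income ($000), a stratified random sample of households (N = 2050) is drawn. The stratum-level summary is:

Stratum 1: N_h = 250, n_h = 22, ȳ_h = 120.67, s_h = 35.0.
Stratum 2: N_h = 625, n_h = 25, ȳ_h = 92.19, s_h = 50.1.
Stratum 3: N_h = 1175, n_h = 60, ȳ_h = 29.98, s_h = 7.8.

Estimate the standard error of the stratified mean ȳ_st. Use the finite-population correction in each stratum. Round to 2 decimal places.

SE(ȳ_st) ≈ 3.17

V̂(ȳ_st) = Σ W_h² (1 − n_h/N_h) s_h²/n_h, with W_h = N_h/N and N = 2050:
  stratum 1: (250/2050)²·(1 − 22/250)·35.0²/22 = 0.755232
  stratum 2: (625/2050)²·(1 − 25/625)·50.1²/25 = 8.95899
  stratum 3: (1175/2050)²·(1 − 60/1175)·7.8²/60 = 0.316113
V̂(ȳ_st) = 10.0303
SE(ȳ_st) = √10.0303 = 3.16707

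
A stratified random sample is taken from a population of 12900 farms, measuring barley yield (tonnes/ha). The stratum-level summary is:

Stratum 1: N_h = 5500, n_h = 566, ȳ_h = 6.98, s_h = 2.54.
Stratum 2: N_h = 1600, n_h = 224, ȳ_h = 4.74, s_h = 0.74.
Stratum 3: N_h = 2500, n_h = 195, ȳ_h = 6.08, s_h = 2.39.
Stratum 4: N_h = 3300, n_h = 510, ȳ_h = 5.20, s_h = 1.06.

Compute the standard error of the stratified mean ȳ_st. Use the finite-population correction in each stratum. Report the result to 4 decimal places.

V̂(ȳ_st) = Σ W_h² (1 − n_h/N_h) s_h²/n_h, with W_h = N_h/N and N = 12900:
  stratum 1: (5500/12900)²·(1 − 566/5500)·2.54²/566 = 0.0018588
  stratum 2: (1600/12900)²·(1 − 224/1600)·0.74²/224 = 3.23426e-05
  stratum 3: (2500/12900)²·(1 − 195/2500)·2.39²/195 = 0.00101436
  stratum 4: (3300/12900)²·(1 − 510/3300)·1.06²/510 = 0.000121893
V̂(ȳ_st) = 0.0030274
SE(ȳ_st) = √0.0030274 = 0.0550218

SE(ȳ_st) ≈ 0.0550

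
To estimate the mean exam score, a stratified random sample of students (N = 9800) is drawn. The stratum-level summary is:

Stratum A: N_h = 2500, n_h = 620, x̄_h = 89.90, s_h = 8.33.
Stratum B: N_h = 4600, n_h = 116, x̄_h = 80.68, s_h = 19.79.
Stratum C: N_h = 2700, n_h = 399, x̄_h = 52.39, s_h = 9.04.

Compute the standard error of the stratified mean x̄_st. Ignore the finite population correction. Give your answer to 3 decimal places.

V̂(x̄_st) = Σ W_h² s_h²/n_h, with W_h = N_h/N and N = 9800:
  stratum A: (2500/9800)²·8.33²/620 = 0.00728327
  stratum B: (4600/9800)²·19.79²/116 = 0.74387
  stratum C: (2700/9800)²·9.04²/399 = 0.0155467
V̂(x̄_st) = 0.7667
SE(x̄_st) = √0.7667 = 0.875614

SE(x̄_st) ≈ 0.876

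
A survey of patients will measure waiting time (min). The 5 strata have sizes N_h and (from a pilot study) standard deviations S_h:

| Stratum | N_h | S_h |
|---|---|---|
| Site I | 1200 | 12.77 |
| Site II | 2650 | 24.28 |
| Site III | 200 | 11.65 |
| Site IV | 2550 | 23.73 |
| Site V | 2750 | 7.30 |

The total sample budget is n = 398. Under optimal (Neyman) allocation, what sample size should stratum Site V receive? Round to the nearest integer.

49

Neyman allocation: n_h = n · N_h S_h / Σ N_i S_i, with n = 398.
  stratum Site I: N_h·S_h = 1200·12.77 = 15324.00
  stratum Site II: N_h·S_h = 2650·24.28 = 64342.00
  stratum Site III: N_h·S_h = 200·11.65 = 2330.00
  stratum Site IV: N_h·S_h = 2550·23.73 = 60511.50
  stratum Site V: N_h·S_h = 2750·7.30 = 20075.00
Σ N_h S_h = 162582.50
n for stratum Site V = 398·20075.00/162582.50 = 49.143 → 49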